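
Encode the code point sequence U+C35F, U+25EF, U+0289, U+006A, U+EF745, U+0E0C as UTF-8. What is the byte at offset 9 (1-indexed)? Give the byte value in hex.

1-indexed offset 9 is 0-indexed offset 8.
U+C35F → 3-byte form EC 8D 9F at offsets 0–2.
U+25EF → 3-byte form E2 97 AF at offsets 3–5.
U+0289 → 2-byte form CA 89 at offsets 6–7.
U+006A → 1-byte form 6A at offsets 8–8.
Offset 8 falls in char 4's range; it's byte 1 of 6A = 0x6A.

0x6A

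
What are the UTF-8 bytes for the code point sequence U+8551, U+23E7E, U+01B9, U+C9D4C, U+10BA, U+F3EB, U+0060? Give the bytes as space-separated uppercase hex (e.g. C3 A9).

U+8551: 3-byte form → E8 95 91.
U+23E7E: 4-byte form → F0 A3 B9 BE.
U+01B9: 2-byte form → C6 B9.
U+C9D4C: 4-byte form → F3 89 B5 8C.
U+10BA: 3-byte form → E1 82 BA.
U+F3EB: 3-byte form → EF 8F AB.
U+0060: 1-byte form → 60.
Concatenated (20 bytes): E8 95 91 F0 A3 B9 BE C6 B9 F3 89 B5 8C E1 82 BA EF 8F AB 60.

E8 95 91 F0 A3 B9 BE C6 B9 F3 89 B5 8C E1 82 BA EF 8F AB 60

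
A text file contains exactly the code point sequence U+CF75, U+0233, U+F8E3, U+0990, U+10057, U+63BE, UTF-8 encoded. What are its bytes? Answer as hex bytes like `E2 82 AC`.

EC BD B5 C8 B3 EF A3 A3 E0 A6 90 F0 90 81 97 E6 8E BE

U+CF75: 3-byte form → EC BD B5.
U+0233: 2-byte form → C8 B3.
U+F8E3: 3-byte form → EF A3 A3.
U+0990: 3-byte form → E0 A6 90.
U+10057: 4-byte form → F0 90 81 97.
U+63BE: 3-byte form → E6 8E BE.
Concatenated (18 bytes): EC BD B5 C8 B3 EF A3 A3 E0 A6 90 F0 90 81 97 E6 8E BE.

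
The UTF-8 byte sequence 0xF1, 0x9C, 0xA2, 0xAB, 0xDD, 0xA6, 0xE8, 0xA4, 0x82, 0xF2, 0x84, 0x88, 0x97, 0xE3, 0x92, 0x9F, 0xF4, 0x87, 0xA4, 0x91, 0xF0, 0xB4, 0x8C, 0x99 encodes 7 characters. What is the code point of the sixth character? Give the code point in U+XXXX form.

Offset 0: leading byte 0xF1 = 11110001 → 4-byte char #1 = F1 9C A2 AB.
Offset 4: leading byte 0xDD = 11011101 → 2-byte char #2 = DD A6.
Offset 6: leading byte 0xE8 = 11101000 → 3-byte char #3 = E8 A4 82.
Offset 9: leading byte 0xF2 = 11110010 → 4-byte char #4 = F2 84 88 97.
Offset 13: leading byte 0xE3 = 11100011 → 3-byte char #5 = E3 92 9F.
Offset 16: leading byte 0xF4 = 11110100 → 4-byte char #6 = F4 87 A4 91.
Leading byte 0xF4 = 11110100 matches 11110xxx → 4-byte sequence.
Byte 1: 0xF4 = 11110100, payload 100 (3 bits).
Byte 2: 0x87 = 10000111 (10xxxxxx ✓), payload 000111.
Byte 3: 0xA4 = 10100100 (10xxxxxx ✓), payload 100100.
Byte 4: 0x91 = 10010001 (10xxxxxx ✓), payload 010001.
Concatenate: 100000111100100010001 = 0x107911 (21 bits → U+107911).

U+107911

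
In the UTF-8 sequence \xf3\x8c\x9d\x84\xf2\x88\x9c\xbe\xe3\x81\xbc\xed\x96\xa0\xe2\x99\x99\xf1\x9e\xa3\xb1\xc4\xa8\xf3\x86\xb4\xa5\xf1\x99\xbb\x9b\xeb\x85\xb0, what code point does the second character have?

U+8873E

Offset 0: leading byte 0xF3 = 11110011 → 4-byte char #1 = F3 8C 9D 84.
Offset 4: leading byte 0xF2 = 11110010 → 4-byte char #2 = F2 88 9C BE.
Leading byte 0xF2 = 11110010 matches 11110xxx → 4-byte sequence.
Byte 1: 0xF2 = 11110010, payload 010 (3 bits).
Byte 2: 0x88 = 10001000 (10xxxxxx ✓), payload 001000.
Byte 3: 0x9C = 10011100 (10xxxxxx ✓), payload 011100.
Byte 4: 0xBE = 10111110 (10xxxxxx ✓), payload 111110.
Concatenate: 010001000011100111110 = 0x8873E (21 bits → U+8873E).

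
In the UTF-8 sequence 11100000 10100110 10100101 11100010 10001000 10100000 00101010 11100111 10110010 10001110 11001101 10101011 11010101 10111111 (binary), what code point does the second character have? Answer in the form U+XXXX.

U+2220

Offset 0: leading byte 0xE0 = 11100000 → 3-byte char #1 = E0 A6 A5.
Offset 3: leading byte 0xE2 = 11100010 → 3-byte char #2 = E2 88 A0.
Leading byte 0xE2 = 11100010 matches 1110xxxx → 3-byte sequence.
Byte 1: 0xE2 = 11100010, payload 0010 (4 bits).
Byte 2: 0x88 = 10001000 (10xxxxxx ✓), payload 001000.
Byte 3: 0xA0 = 10100000 (10xxxxxx ✓), payload 100000.
Concatenate: 0010001000100000 = 0x2220 (16 bits → U+2220).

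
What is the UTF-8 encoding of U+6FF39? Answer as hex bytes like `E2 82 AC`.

U+6FF39 = 0x6FF39 = 458553 decimal. In range U+10000–U+10FFFF → 4-byte form: 11110xxx 10xxxxxx 10xxxxxx 10xxxxxx.
Binary (21 bits): 001101111111100111001.
Split 3+6+6+6: 001 | 101111 | 111100 | 111001.
Byte 1: 11110001 = 0xF1.
Byte 2: 10101111 = 0xAF.
Byte 3: 10111100 = 0xBC.
Byte 4: 10111001 = 0xB9.

F1 AF BC B9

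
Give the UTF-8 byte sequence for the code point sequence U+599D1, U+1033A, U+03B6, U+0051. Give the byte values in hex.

U+599D1: 4-byte form → F1 99 A7 91.
U+1033A: 4-byte form → F0 90 8C BA.
U+03B6: 2-byte form → CE B6.
U+0051: 1-byte form → 51.
Concatenated (11 bytes): F1 99 A7 91 F0 90 8C BA CE B6 51.

F1 99 A7 91 F0 90 8C BA CE B6 51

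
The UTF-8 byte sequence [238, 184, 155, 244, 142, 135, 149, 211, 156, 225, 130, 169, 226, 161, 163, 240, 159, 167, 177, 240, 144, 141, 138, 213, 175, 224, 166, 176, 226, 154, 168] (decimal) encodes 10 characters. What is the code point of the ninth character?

Offset 0: leading byte 0xEE = 11101110 → 3-byte char #1 = EE B8 9B.
Offset 3: leading byte 0xF4 = 11110100 → 4-byte char #2 = F4 8E 87 95.
Offset 7: leading byte 0xD3 = 11010011 → 2-byte char #3 = D3 9C.
Offset 9: leading byte 0xE1 = 11100001 → 3-byte char #4 = E1 82 A9.
Offset 12: leading byte 0xE2 = 11100010 → 3-byte char #5 = E2 A1 A3.
Offset 15: leading byte 0xF0 = 11110000 → 4-byte char #6 = F0 9F A7 B1.
Offset 19: leading byte 0xF0 = 11110000 → 4-byte char #7 = F0 90 8D 8A.
Offset 23: leading byte 0xD5 = 11010101 → 2-byte char #8 = D5 AF.
Offset 25: leading byte 0xE0 = 11100000 → 3-byte char #9 = E0 A6 B0.
Leading byte 0xE0 = 11100000 matches 1110xxxx → 3-byte sequence.
Byte 1: 0xE0 = 11100000, payload 0000 (4 bits).
Byte 2: 0xA6 = 10100110 (10xxxxxx ✓), payload 100110.
Byte 3: 0xB0 = 10110000 (10xxxxxx ✓), payload 110000.
Concatenate: 0000100110110000 = 0x9B0 (16 bits → U+09B0).

U+09B0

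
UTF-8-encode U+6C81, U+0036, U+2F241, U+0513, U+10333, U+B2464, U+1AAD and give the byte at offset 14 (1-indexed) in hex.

0xB3

1-indexed offset 14 is 0-indexed offset 13.
U+6C81 → 3-byte form E6 B2 81 at offsets 0–2.
U+0036 → 1-byte form 36 at offsets 3–3.
U+2F241 → 4-byte form F0 AF 89 81 at offsets 4–7.
U+0513 → 2-byte form D4 93 at offsets 8–9.
U+10333 → 4-byte form F0 90 8C B3 at offsets 10–13.
Offset 13 falls in char 5's range; it's byte 4 of F0 90 8C B3 = 0xB3.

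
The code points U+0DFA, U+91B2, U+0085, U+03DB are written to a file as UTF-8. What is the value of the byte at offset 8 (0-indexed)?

U+0DFA → 3-byte form E0 B7 BA at offsets 0–2.
U+91B2 → 3-byte form E9 86 B2 at offsets 3–5.
U+0085 → 2-byte form C2 85 at offsets 6–7.
U+03DB → 2-byte form CF 9B at offsets 8–9.
Offset 8 falls in char 4's range; it's byte 1 of CF 9B = 0xCF.

0xCF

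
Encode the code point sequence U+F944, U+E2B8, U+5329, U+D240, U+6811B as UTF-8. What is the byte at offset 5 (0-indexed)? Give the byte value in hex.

0xB8

U+F944 → 3-byte form EF A5 84 at offsets 0–2.
U+E2B8 → 3-byte form EE 8A B8 at offsets 3–5.
Offset 5 falls in char 2's range; it's byte 3 of EE 8A B8 = 0xB8.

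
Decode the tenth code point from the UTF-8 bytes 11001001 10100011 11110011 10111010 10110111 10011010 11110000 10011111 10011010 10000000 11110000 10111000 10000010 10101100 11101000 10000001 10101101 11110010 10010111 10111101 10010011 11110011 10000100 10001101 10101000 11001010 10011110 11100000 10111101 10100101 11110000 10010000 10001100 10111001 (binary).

Offset 0: leading byte 0xC9 = 11001001 → 2-byte char #1 = C9 A3.
Offset 2: leading byte 0xF3 = 11110011 → 4-byte char #2 = F3 BA B7 9A.
Offset 6: leading byte 0xF0 = 11110000 → 4-byte char #3 = F0 9F 9A 80.
Offset 10: leading byte 0xF0 = 11110000 → 4-byte char #4 = F0 B8 82 AC.
Offset 14: leading byte 0xE8 = 11101000 → 3-byte char #5 = E8 81 AD.
Offset 17: leading byte 0xF2 = 11110010 → 4-byte char #6 = F2 97 BD 93.
Offset 21: leading byte 0xF3 = 11110011 → 4-byte char #7 = F3 84 8D A8.
Offset 25: leading byte 0xCA = 11001010 → 2-byte char #8 = CA 9E.
Offset 27: leading byte 0xE0 = 11100000 → 3-byte char #9 = E0 BD A5.
Offset 30: leading byte 0xF0 = 11110000 → 4-byte char #10 = F0 90 8C B9.
Leading byte 0xF0 = 11110000 matches 11110xxx → 4-byte sequence.
Byte 1: 0xF0 = 11110000, payload 000 (3 bits).
Byte 2: 0x90 = 10010000 (10xxxxxx ✓), payload 010000.
Byte 3: 0x8C = 10001100 (10xxxxxx ✓), payload 001100.
Byte 4: 0xB9 = 10111001 (10xxxxxx ✓), payload 111001.
Concatenate: 000010000001100111001 = 0x10339 (21 bits → U+10339).

U+10339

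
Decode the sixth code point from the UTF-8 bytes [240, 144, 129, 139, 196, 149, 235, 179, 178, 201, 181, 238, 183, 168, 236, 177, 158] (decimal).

U+CC5E

Offset 0: leading byte 0xF0 = 11110000 → 4-byte char #1 = F0 90 81 8B.
Offset 4: leading byte 0xC4 = 11000100 → 2-byte char #2 = C4 95.
Offset 6: leading byte 0xEB = 11101011 → 3-byte char #3 = EB B3 B2.
Offset 9: leading byte 0xC9 = 11001001 → 2-byte char #4 = C9 B5.
Offset 11: leading byte 0xEE = 11101110 → 3-byte char #5 = EE B7 A8.
Offset 14: leading byte 0xEC = 11101100 → 3-byte char #6 = EC B1 9E.
Leading byte 0xEC = 11101100 matches 1110xxxx → 3-byte sequence.
Byte 1: 0xEC = 11101100, payload 1100 (4 bits).
Byte 2: 0xB1 = 10110001 (10xxxxxx ✓), payload 110001.
Byte 3: 0x9E = 10011110 (10xxxxxx ✓), payload 011110.
Concatenate: 1100110001011110 = 0xCC5E (16 bits → U+CC5E).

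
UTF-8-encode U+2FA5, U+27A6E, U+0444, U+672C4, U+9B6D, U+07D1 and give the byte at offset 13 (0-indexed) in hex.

U+2FA5 → 3-byte form E2 BE A5 at offsets 0–2.
U+27A6E → 4-byte form F0 A7 A9 AE at offsets 3–6.
U+0444 → 2-byte form D1 84 at offsets 7–8.
U+672C4 → 4-byte form F1 A7 8B 84 at offsets 9–12.
U+9B6D → 3-byte form E9 AD AD at offsets 13–15.
Offset 13 falls in char 5's range; it's byte 1 of E9 AD AD = 0xE9.

0xE9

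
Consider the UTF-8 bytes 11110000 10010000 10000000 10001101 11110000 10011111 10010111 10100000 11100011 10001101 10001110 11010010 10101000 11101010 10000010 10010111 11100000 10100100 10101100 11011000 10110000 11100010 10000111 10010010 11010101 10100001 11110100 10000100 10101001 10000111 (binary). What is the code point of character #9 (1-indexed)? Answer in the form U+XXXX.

Offset 0: leading byte 0xF0 = 11110000 → 4-byte char #1 = F0 90 80 8D.
Offset 4: leading byte 0xF0 = 11110000 → 4-byte char #2 = F0 9F 97 A0.
Offset 8: leading byte 0xE3 = 11100011 → 3-byte char #3 = E3 8D 8E.
Offset 11: leading byte 0xD2 = 11010010 → 2-byte char #4 = D2 A8.
Offset 13: leading byte 0xEA = 11101010 → 3-byte char #5 = EA 82 97.
Offset 16: leading byte 0xE0 = 11100000 → 3-byte char #6 = E0 A4 AC.
Offset 19: leading byte 0xD8 = 11011000 → 2-byte char #7 = D8 B0.
Offset 21: leading byte 0xE2 = 11100010 → 3-byte char #8 = E2 87 92.
Offset 24: leading byte 0xD5 = 11010101 → 2-byte char #9 = D5 A1.
Leading byte 0xD5 = 11010101 matches 110xxxxx → 2-byte sequence.
Byte 1: 0xD5 = 11010101, payload 10101 (5 bits).
Byte 2: 0xA1 = 10100001 (10xxxxxx ✓), payload 100001.
Concatenate: 10101100001 = 0x561 (11 bits → U+0561).

U+0561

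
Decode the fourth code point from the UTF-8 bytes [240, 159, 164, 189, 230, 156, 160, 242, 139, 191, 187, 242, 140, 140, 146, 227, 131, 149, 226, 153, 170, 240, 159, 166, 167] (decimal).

U+8C312

Offset 0: leading byte 0xF0 = 11110000 → 4-byte char #1 = F0 9F A4 BD.
Offset 4: leading byte 0xE6 = 11100110 → 3-byte char #2 = E6 9C A0.
Offset 7: leading byte 0xF2 = 11110010 → 4-byte char #3 = F2 8B BF BB.
Offset 11: leading byte 0xF2 = 11110010 → 4-byte char #4 = F2 8C 8C 92.
Leading byte 0xF2 = 11110010 matches 11110xxx → 4-byte sequence.
Byte 1: 0xF2 = 11110010, payload 010 (3 bits).
Byte 2: 0x8C = 10001100 (10xxxxxx ✓), payload 001100.
Byte 3: 0x8C = 10001100 (10xxxxxx ✓), payload 001100.
Byte 4: 0x92 = 10010010 (10xxxxxx ✓), payload 010010.
Concatenate: 010001100001100010010 = 0x8C312 (21 bits → U+8C312).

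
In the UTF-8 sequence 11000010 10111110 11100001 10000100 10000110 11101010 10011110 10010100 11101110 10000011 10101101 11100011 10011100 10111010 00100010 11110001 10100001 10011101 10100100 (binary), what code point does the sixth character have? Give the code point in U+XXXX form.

Offset 0: leading byte 0xC2 = 11000010 → 2-byte char #1 = C2 BE.
Offset 2: leading byte 0xE1 = 11100001 → 3-byte char #2 = E1 84 86.
Offset 5: leading byte 0xEA = 11101010 → 3-byte char #3 = EA 9E 94.
Offset 8: leading byte 0xEE = 11101110 → 3-byte char #4 = EE 83 AD.
Offset 11: leading byte 0xE3 = 11100011 → 3-byte char #5 = E3 9C BA.
Offset 14: leading byte 0x22 = 00100010 → 1-byte char #6 = 22.
Leading byte 0x22 = 00100010 matches 0xxxxxxx → 1-byte sequence.
Byte 1: 0x22 = 00100010, payload 0100010 (7 bits).
Concatenate: 0100010 = 0x22 (7 bits → U+0022).

U+0022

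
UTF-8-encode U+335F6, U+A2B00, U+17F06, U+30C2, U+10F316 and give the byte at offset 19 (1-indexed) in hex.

1-indexed offset 19 is 0-indexed offset 18.
U+335F6 → 4-byte form F0 B3 97 B6 at offsets 0–3.
U+A2B00 → 4-byte form F2 A2 AC 80 at offsets 4–7.
U+17F06 → 4-byte form F0 97 BC 86 at offsets 8–11.
U+30C2 → 3-byte form E3 83 82 at offsets 12–14.
U+10F316 → 4-byte form F4 8F 8C 96 at offsets 15–18.
Offset 18 falls in char 5's range; it's byte 4 of F4 8F 8C 96 = 0x96.

0x96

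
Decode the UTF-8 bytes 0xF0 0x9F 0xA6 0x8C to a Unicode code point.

U+1F98C

Leading byte 0xF0 = 11110000 matches 11110xxx → 4-byte sequence.
Byte 1: 0xF0 = 11110000, payload 000 (3 bits).
Byte 2: 0x9F = 10011111 (10xxxxxx ✓), payload 011111.
Byte 3: 0xA6 = 10100110 (10xxxxxx ✓), payload 100110.
Byte 4: 0x8C = 10001100 (10xxxxxx ✓), payload 001100.
Concatenate: 000011111100110001100 = 0x1F98C (21 bits → U+1F98C).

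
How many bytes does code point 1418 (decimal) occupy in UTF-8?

2

U+058A = 0x58A. UTF-8 uses 1 byte below 0x80, 2 below 0x800, 3 below 0x10000, 4 up to 0x10FFFF. 0x58A is in U+0080–U+07FF → 2 bytes.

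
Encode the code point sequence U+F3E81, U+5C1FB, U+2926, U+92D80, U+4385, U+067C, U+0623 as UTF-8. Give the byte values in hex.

F3 B3 BA 81 F1 9C 87 BB E2 A4 A6 F2 92 B6 80 E4 8E 85 D9 BC D8 A3

U+F3E81: 4-byte form → F3 B3 BA 81.
U+5C1FB: 4-byte form → F1 9C 87 BB.
U+2926: 3-byte form → E2 A4 A6.
U+92D80: 4-byte form → F2 92 B6 80.
U+4385: 3-byte form → E4 8E 85.
U+067C: 2-byte form → D9 BC.
U+0623: 2-byte form → D8 A3.
Concatenated (22 bytes): F3 B3 BA 81 F1 9C 87 BB E2 A4 A6 F2 92 B6 80 E4 8E 85 D9 BC D8 A3.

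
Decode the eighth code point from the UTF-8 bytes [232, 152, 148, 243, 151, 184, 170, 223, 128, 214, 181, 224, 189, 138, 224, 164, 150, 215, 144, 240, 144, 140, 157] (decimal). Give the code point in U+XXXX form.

U+1031D

Offset 0: leading byte 0xE8 = 11101000 → 3-byte char #1 = E8 98 94.
Offset 3: leading byte 0xF3 = 11110011 → 4-byte char #2 = F3 97 B8 AA.
Offset 7: leading byte 0xDF = 11011111 → 2-byte char #3 = DF 80.
Offset 9: leading byte 0xD6 = 11010110 → 2-byte char #4 = D6 B5.
Offset 11: leading byte 0xE0 = 11100000 → 3-byte char #5 = E0 BD 8A.
Offset 14: leading byte 0xE0 = 11100000 → 3-byte char #6 = E0 A4 96.
Offset 17: leading byte 0xD7 = 11010111 → 2-byte char #7 = D7 90.
Offset 19: leading byte 0xF0 = 11110000 → 4-byte char #8 = F0 90 8C 9D.
Leading byte 0xF0 = 11110000 matches 11110xxx → 4-byte sequence.
Byte 1: 0xF0 = 11110000, payload 000 (3 bits).
Byte 2: 0x90 = 10010000 (10xxxxxx ✓), payload 010000.
Byte 3: 0x8C = 10001100 (10xxxxxx ✓), payload 001100.
Byte 4: 0x9D = 10011101 (10xxxxxx ✓), payload 011101.
Concatenate: 000010000001100011101 = 0x1031D (21 bits → U+1031D).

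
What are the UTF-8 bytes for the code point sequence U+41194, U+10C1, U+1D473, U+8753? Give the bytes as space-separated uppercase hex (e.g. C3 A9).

U+41194: 4-byte form → F1 81 86 94.
U+10C1: 3-byte form → E1 83 81.
U+1D473: 4-byte form → F0 9D 91 B3.
U+8753: 3-byte form → E8 9D 93.
Concatenated (14 bytes): F1 81 86 94 E1 83 81 F0 9D 91 B3 E8 9D 93.

F1 81 86 94 E1 83 81 F0 9D 91 B3 E8 9D 93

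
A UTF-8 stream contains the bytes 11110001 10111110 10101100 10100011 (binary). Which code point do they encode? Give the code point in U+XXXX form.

Leading byte 0xF1 = 11110001 matches 11110xxx → 4-byte sequence.
Byte 1: 0xF1 = 11110001, payload 001 (3 bits).
Byte 2: 0xBE = 10111110 (10xxxxxx ✓), payload 111110.
Byte 3: 0xAC = 10101100 (10xxxxxx ✓), payload 101100.
Byte 4: 0xA3 = 10100011 (10xxxxxx ✓), payload 100011.
Concatenate: 001111110101100100011 = 0x7EB23 (21 bits → U+7EB23).

U+7EB23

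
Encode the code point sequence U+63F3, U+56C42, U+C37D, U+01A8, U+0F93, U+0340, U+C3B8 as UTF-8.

E6 8F B3 F1 96 B1 82 EC 8D BD C6 A8 E0 BE 93 CD 80 EC 8E B8

U+63F3: 3-byte form → E6 8F B3.
U+56C42: 4-byte form → F1 96 B1 82.
U+C37D: 3-byte form → EC 8D BD.
U+01A8: 2-byte form → C6 A8.
U+0F93: 3-byte form → E0 BE 93.
U+0340: 2-byte form → CD 80.
U+C3B8: 3-byte form → EC 8E B8.
Concatenated (20 bytes): E6 8F B3 F1 96 B1 82 EC 8D BD C6 A8 E0 BE 93 CD 80 EC 8E B8.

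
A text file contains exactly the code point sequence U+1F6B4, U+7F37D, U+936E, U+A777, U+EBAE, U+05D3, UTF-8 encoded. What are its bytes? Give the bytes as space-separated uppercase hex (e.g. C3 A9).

U+1F6B4: 4-byte form → F0 9F 9A B4.
U+7F37D: 4-byte form → F1 BF 8D BD.
U+936E: 3-byte form → E9 8D AE.
U+A777: 3-byte form → EA 9D B7.
U+EBAE: 3-byte form → EE AE AE.
U+05D3: 2-byte form → D7 93.
Concatenated (19 bytes): F0 9F 9A B4 F1 BF 8D BD E9 8D AE EA 9D B7 EE AE AE D7 93.

F0 9F 9A B4 F1 BF 8D BD E9 8D AE EA 9D B7 EE AE AE D7 93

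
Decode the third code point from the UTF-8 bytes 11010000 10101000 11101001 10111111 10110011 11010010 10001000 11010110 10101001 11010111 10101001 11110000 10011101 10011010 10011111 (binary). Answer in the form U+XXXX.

U+0488

Offset 0: leading byte 0xD0 = 11010000 → 2-byte char #1 = D0 A8.
Offset 2: leading byte 0xE9 = 11101001 → 3-byte char #2 = E9 BF B3.
Offset 5: leading byte 0xD2 = 11010010 → 2-byte char #3 = D2 88.
Leading byte 0xD2 = 11010010 matches 110xxxxx → 2-byte sequence.
Byte 1: 0xD2 = 11010010, payload 10010 (5 bits).
Byte 2: 0x88 = 10001000 (10xxxxxx ✓), payload 001000.
Concatenate: 10010001000 = 0x488 (11 bits → U+0488).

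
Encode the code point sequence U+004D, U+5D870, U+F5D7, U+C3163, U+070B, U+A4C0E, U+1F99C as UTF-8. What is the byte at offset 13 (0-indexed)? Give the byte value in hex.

0x8B

U+004D → 1-byte form 4D at offsets 0–0.
U+5D870 → 4-byte form F1 9D A1 B0 at offsets 1–4.
U+F5D7 → 3-byte form EF 97 97 at offsets 5–7.
U+C3163 → 4-byte form F3 83 85 A3 at offsets 8–11.
U+070B → 2-byte form DC 8B at offsets 12–13.
Offset 13 falls in char 5's range; it's byte 2 of DC 8B = 0x8B.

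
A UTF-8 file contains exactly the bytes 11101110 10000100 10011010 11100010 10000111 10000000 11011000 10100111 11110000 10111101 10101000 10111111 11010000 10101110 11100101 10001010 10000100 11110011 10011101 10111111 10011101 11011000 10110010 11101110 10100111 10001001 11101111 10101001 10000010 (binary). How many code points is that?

10

Byte at offset 0: 0xEE = 11101110 → 3-byte char (#1). Advance 3.
Byte at offset 3: 0xE2 = 11100010 → 3-byte char (#2). Advance 3.
Byte at offset 6: 0xD8 = 11011000 → 2-byte char (#3). Advance 2.
Byte at offset 8: 0xF0 = 11110000 → 4-byte char (#4). Advance 4.
Byte at offset 12: 0xD0 = 11010000 → 2-byte char (#5). Advance 2.
Byte at offset 14: 0xE5 = 11100101 → 3-byte char (#6). Advance 3.
Byte at offset 17: 0xF3 = 11110011 → 4-byte char (#7). Advance 4.
Byte at offset 21: 0xD8 = 11011000 → 2-byte char (#8). Advance 2.
Byte at offset 23: 0xEE = 11101110 → 3-byte char (#9). Advance 3.
Byte at offset 26: 0xEF = 11101111 → 3-byte char (#10). Advance 3.
Reached end at offset 29 after 10 code points.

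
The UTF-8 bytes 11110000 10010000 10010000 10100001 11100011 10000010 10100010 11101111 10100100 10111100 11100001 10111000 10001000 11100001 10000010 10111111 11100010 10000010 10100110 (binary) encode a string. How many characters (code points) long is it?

Byte at offset 0: 0xF0 = 11110000 → 4-byte char (#1). Advance 4.
Byte at offset 4: 0xE3 = 11100011 → 3-byte char (#2). Advance 3.
Byte at offset 7: 0xEF = 11101111 → 3-byte char (#3). Advance 3.
Byte at offset 10: 0xE1 = 11100001 → 3-byte char (#4). Advance 3.
Byte at offset 13: 0xE1 = 11100001 → 3-byte char (#5). Advance 3.
Byte at offset 16: 0xE2 = 11100010 → 3-byte char (#6). Advance 3.
Reached end at offset 19 after 6 code points.

6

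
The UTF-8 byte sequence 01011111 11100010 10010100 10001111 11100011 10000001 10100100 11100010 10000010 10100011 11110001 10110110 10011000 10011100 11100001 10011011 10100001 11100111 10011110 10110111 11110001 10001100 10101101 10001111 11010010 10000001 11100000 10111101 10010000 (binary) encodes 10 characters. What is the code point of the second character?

U+250F

Offset 0: leading byte 0x5F = 01011111 → 1-byte char #1 = 5F.
Offset 1: leading byte 0xE2 = 11100010 → 3-byte char #2 = E2 94 8F.
Leading byte 0xE2 = 11100010 matches 1110xxxx → 3-byte sequence.
Byte 1: 0xE2 = 11100010, payload 0010 (4 bits).
Byte 2: 0x94 = 10010100 (10xxxxxx ✓), payload 010100.
Byte 3: 0x8F = 10001111 (10xxxxxx ✓), payload 001111.
Concatenate: 0010010100001111 = 0x250F (16 bits → U+250F).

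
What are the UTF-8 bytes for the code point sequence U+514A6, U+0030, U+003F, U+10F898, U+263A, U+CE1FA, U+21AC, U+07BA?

F1 91 92 A6 30 3F F4 8F A2 98 E2 98 BA F3 8E 87 BA E2 86 AC DE BA

U+514A6: 4-byte form → F1 91 92 A6.
U+0030: 1-byte form → 30.
U+003F: 1-byte form → 3F.
U+10F898: 4-byte form → F4 8F A2 98.
U+263A: 3-byte form → E2 98 BA.
U+CE1FA: 4-byte form → F3 8E 87 BA.
U+21AC: 3-byte form → E2 86 AC.
U+07BA: 2-byte form → DE BA.
Concatenated (22 bytes): F1 91 92 A6 30 3F F4 8F A2 98 E2 98 BA F3 8E 87 BA E2 86 AC DE BA.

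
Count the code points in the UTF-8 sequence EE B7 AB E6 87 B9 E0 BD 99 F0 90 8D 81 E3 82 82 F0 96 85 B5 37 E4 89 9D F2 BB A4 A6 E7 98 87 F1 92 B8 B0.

Byte at offset 0: 0xEE = 11101110 → 3-byte char (#1). Advance 3.
Byte at offset 3: 0xE6 = 11100110 → 3-byte char (#2). Advance 3.
Byte at offset 6: 0xE0 = 11100000 → 3-byte char (#3). Advance 3.
Byte at offset 9: 0xF0 = 11110000 → 4-byte char (#4). Advance 4.
Byte at offset 13: 0xE3 = 11100011 → 3-byte char (#5). Advance 3.
Byte at offset 16: 0xF0 = 11110000 → 4-byte char (#6). Advance 4.
Byte at offset 20: 0x37 = 00110111 → 1-byte char (#7). Advance 1.
Byte at offset 21: 0xE4 = 11100100 → 3-byte char (#8). Advance 3.
Byte at offset 24: 0xF2 = 11110010 → 4-byte char (#9). Advance 4.
Byte at offset 28: 0xE7 = 11100111 → 3-byte char (#10). Advance 3.
Byte at offset 31: 0xF1 = 11110001 → 4-byte char (#11). Advance 4.
Reached end at offset 35 after 11 code points.

11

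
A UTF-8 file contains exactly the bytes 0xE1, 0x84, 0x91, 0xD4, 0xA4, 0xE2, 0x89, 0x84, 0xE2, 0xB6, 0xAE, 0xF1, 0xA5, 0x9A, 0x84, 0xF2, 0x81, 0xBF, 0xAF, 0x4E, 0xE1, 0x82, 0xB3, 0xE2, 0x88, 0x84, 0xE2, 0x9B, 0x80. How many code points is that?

10

Byte at offset 0: 0xE1 = 11100001 → 3-byte char (#1). Advance 3.
Byte at offset 3: 0xD4 = 11010100 → 2-byte char (#2). Advance 2.
Byte at offset 5: 0xE2 = 11100010 → 3-byte char (#3). Advance 3.
Byte at offset 8: 0xE2 = 11100010 → 3-byte char (#4). Advance 3.
Byte at offset 11: 0xF1 = 11110001 → 4-byte char (#5). Advance 4.
Byte at offset 15: 0xF2 = 11110010 → 4-byte char (#6). Advance 4.
Byte at offset 19: 0x4E = 01001110 → 1-byte char (#7). Advance 1.
Byte at offset 20: 0xE1 = 11100001 → 3-byte char (#8). Advance 3.
Byte at offset 23: 0xE2 = 11100010 → 3-byte char (#9). Advance 3.
Byte at offset 26: 0xE2 = 11100010 → 3-byte char (#10). Advance 3.
Reached end at offset 29 after 10 code points.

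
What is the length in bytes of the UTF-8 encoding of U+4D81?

3

U+4D81 = 0x4D81. UTF-8 uses 1 byte below 0x80, 2 below 0x800, 3 below 0x10000, 4 up to 0x10FFFF. 0x4D81 is in U+0800–U+FFFF → 3 bytes.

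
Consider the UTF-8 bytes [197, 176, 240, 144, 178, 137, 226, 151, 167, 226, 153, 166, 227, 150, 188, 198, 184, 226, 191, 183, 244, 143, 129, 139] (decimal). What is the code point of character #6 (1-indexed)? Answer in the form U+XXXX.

Offset 0: leading byte 0xC5 = 11000101 → 2-byte char #1 = C5 B0.
Offset 2: leading byte 0xF0 = 11110000 → 4-byte char #2 = F0 90 B2 89.
Offset 6: leading byte 0xE2 = 11100010 → 3-byte char #3 = E2 97 A7.
Offset 9: leading byte 0xE2 = 11100010 → 3-byte char #4 = E2 99 A6.
Offset 12: leading byte 0xE3 = 11100011 → 3-byte char #5 = E3 96 BC.
Offset 15: leading byte 0xC6 = 11000110 → 2-byte char #6 = C6 B8.
Leading byte 0xC6 = 11000110 matches 110xxxxx → 2-byte sequence.
Byte 1: 0xC6 = 11000110, payload 00110 (5 bits).
Byte 2: 0xB8 = 10111000 (10xxxxxx ✓), payload 111000.
Concatenate: 00110111000 = 0x1B8 (11 bits → U+01B8).

U+01B8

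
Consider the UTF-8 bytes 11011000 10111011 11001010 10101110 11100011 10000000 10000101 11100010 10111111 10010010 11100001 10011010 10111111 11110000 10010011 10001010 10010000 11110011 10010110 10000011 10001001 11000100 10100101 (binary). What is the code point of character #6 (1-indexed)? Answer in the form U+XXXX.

U+13290

Offset 0: leading byte 0xD8 = 11011000 → 2-byte char #1 = D8 BB.
Offset 2: leading byte 0xCA = 11001010 → 2-byte char #2 = CA AE.
Offset 4: leading byte 0xE3 = 11100011 → 3-byte char #3 = E3 80 85.
Offset 7: leading byte 0xE2 = 11100010 → 3-byte char #4 = E2 BF 92.
Offset 10: leading byte 0xE1 = 11100001 → 3-byte char #5 = E1 9A BF.
Offset 13: leading byte 0xF0 = 11110000 → 4-byte char #6 = F0 93 8A 90.
Leading byte 0xF0 = 11110000 matches 11110xxx → 4-byte sequence.
Byte 1: 0xF0 = 11110000, payload 000 (3 bits).
Byte 2: 0x93 = 10010011 (10xxxxxx ✓), payload 010011.
Byte 3: 0x8A = 10001010 (10xxxxxx ✓), payload 001010.
Byte 4: 0x90 = 10010000 (10xxxxxx ✓), payload 010000.
Concatenate: 000010011001010010000 = 0x13290 (21 bits → U+13290).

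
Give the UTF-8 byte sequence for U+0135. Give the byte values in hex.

U+0135 = 0x135 = 309 decimal. In range U+0080–U+07FF → 2-byte form: 110xxxxx 10xxxxxx.
Binary (11 bits): 00100110101.
Split 5+6: 00100 | 110101.
Byte 1: 11000100 = 0xC4.
Byte 2: 10110101 = 0xB5.

C4 B5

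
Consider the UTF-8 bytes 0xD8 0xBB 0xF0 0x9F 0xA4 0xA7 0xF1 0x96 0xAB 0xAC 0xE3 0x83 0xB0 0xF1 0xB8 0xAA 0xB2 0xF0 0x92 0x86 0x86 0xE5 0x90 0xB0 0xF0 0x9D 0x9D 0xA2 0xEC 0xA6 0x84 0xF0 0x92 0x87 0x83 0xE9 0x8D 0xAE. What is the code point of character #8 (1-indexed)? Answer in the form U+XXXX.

Offset 0: leading byte 0xD8 = 11011000 → 2-byte char #1 = D8 BB.
Offset 2: leading byte 0xF0 = 11110000 → 4-byte char #2 = F0 9F A4 A7.
Offset 6: leading byte 0xF1 = 11110001 → 4-byte char #3 = F1 96 AB AC.
Offset 10: leading byte 0xE3 = 11100011 → 3-byte char #4 = E3 83 B0.
Offset 13: leading byte 0xF1 = 11110001 → 4-byte char #5 = F1 B8 AA B2.
Offset 17: leading byte 0xF0 = 11110000 → 4-byte char #6 = F0 92 86 86.
Offset 21: leading byte 0xE5 = 11100101 → 3-byte char #7 = E5 90 B0.
Offset 24: leading byte 0xF0 = 11110000 → 4-byte char #8 = F0 9D 9D A2.
Leading byte 0xF0 = 11110000 matches 11110xxx → 4-byte sequence.
Byte 1: 0xF0 = 11110000, payload 000 (3 bits).
Byte 2: 0x9D = 10011101 (10xxxxxx ✓), payload 011101.
Byte 3: 0x9D = 10011101 (10xxxxxx ✓), payload 011101.
Byte 4: 0xA2 = 10100010 (10xxxxxx ✓), payload 100010.
Concatenate: 000011101011101100010 = 0x1D762 (21 bits → U+1D762).

U+1D762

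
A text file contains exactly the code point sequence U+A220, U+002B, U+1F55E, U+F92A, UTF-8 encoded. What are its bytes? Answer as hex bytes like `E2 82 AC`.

U+A220: 3-byte form → EA 88 A0.
U+002B: 1-byte form → 2B.
U+1F55E: 4-byte form → F0 9F 95 9E.
U+F92A: 3-byte form → EF A4 AA.
Concatenated (11 bytes): EA 88 A0 2B F0 9F 95 9E EF A4 AA.

EA 88 A0 2B F0 9F 95 9E EF A4 AA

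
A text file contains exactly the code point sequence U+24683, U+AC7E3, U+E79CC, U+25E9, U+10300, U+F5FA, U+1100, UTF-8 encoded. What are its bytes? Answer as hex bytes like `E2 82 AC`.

U+24683: 4-byte form → F0 A4 9A 83.
U+AC7E3: 4-byte form → F2 AC 9F A3.
U+E79CC: 4-byte form → F3 A7 A7 8C.
U+25E9: 3-byte form → E2 97 A9.
U+10300: 4-byte form → F0 90 8C 80.
U+F5FA: 3-byte form → EF 97 BA.
U+1100: 3-byte form → E1 84 80.
Concatenated (25 bytes): F0 A4 9A 83 F2 AC 9F A3 F3 A7 A7 8C E2 97 A9 F0 90 8C 80 EF 97 BA E1 84 80.

F0 A4 9A 83 F2 AC 9F A3 F3 A7 A7 8C E2 97 A9 F0 90 8C 80 EF 97 BA E1 84 80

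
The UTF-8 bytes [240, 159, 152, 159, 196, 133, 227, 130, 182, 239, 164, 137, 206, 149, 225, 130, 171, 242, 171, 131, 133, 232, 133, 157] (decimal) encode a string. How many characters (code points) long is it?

8

Byte at offset 0: 0xF0 = 11110000 → 4-byte char (#1). Advance 4.
Byte at offset 4: 0xC4 = 11000100 → 2-byte char (#2). Advance 2.
Byte at offset 6: 0xE3 = 11100011 → 3-byte char (#3). Advance 3.
Byte at offset 9: 0xEF = 11101111 → 3-byte char (#4). Advance 3.
Byte at offset 12: 0xCE = 11001110 → 2-byte char (#5). Advance 2.
Byte at offset 14: 0xE1 = 11100001 → 3-byte char (#6). Advance 3.
Byte at offset 17: 0xF2 = 11110010 → 4-byte char (#7). Advance 4.
Byte at offset 21: 0xE8 = 11101000 → 3-byte char (#8). Advance 3.
Reached end at offset 24 after 8 code points.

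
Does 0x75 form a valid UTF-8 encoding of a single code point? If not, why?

Leading byte 0x75 = 01110101 → 1-byte form.

valid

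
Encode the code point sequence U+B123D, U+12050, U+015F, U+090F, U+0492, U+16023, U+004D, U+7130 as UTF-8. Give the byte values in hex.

F2 B1 88 BD F0 92 81 90 C5 9F E0 A4 8F D2 92 F0 96 80 A3 4D E7 84 B0

U+B123D: 4-byte form → F2 B1 88 BD.
U+12050: 4-byte form → F0 92 81 90.
U+015F: 2-byte form → C5 9F.
U+090F: 3-byte form → E0 A4 8F.
U+0492: 2-byte form → D2 92.
U+16023: 4-byte form → F0 96 80 A3.
U+004D: 1-byte form → 4D.
U+7130: 3-byte form → E7 84 B0.
Concatenated (23 bytes): F2 B1 88 BD F0 92 81 90 C5 9F E0 A4 8F D2 92 F0 96 80 A3 4D E7 84 B0.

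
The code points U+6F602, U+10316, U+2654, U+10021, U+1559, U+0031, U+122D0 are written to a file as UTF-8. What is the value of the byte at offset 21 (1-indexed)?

0x92

1-indexed offset 21 is 0-indexed offset 20.
U+6F602 → 4-byte form F1 AF 98 82 at offsets 0–3.
U+10316 → 4-byte form F0 90 8C 96 at offsets 4–7.
U+2654 → 3-byte form E2 99 94 at offsets 8–10.
U+10021 → 4-byte form F0 90 80 A1 at offsets 11–14.
U+1559 → 3-byte form E1 95 99 at offsets 15–17.
U+0031 → 1-byte form 31 at offsets 18–18.
U+122D0 → 4-byte form F0 92 8B 90 at offsets 19–22.
Offset 20 falls in char 7's range; it's byte 2 of F0 92 8B 90 = 0x92.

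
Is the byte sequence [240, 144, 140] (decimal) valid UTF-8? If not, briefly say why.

invalid (sequence truncated)

Leading byte 0xF0 = 11110000 → 4-byte form, but only 3 bytes are present.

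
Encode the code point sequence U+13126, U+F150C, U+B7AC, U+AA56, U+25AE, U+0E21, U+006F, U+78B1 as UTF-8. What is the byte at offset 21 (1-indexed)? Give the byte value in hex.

1-indexed offset 21 is 0-indexed offset 20.
U+13126 → 4-byte form F0 93 84 A6 at offsets 0–3.
U+F150C → 4-byte form F3 B1 94 8C at offsets 4–7.
U+B7AC → 3-byte form EB 9E AC at offsets 8–10.
U+AA56 → 3-byte form EA A9 96 at offsets 11–13.
U+25AE → 3-byte form E2 96 AE at offsets 14–16.
U+0E21 → 3-byte form E0 B8 A1 at offsets 17–19.
U+006F → 1-byte form 6F at offsets 20–20.
Offset 20 falls in char 7's range; it's byte 1 of 6F = 0x6F.

0x6F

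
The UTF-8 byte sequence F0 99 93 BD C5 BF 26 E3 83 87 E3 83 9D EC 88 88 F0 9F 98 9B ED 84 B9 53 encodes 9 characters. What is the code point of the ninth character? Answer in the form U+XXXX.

U+0053

Offset 0: leading byte 0xF0 = 11110000 → 4-byte char #1 = F0 99 93 BD.
Offset 4: leading byte 0xC5 = 11000101 → 2-byte char #2 = C5 BF.
Offset 6: leading byte 0x26 = 00100110 → 1-byte char #3 = 26.
Offset 7: leading byte 0xE3 = 11100011 → 3-byte char #4 = E3 83 87.
Offset 10: leading byte 0xE3 = 11100011 → 3-byte char #5 = E3 83 9D.
Offset 13: leading byte 0xEC = 11101100 → 3-byte char #6 = EC 88 88.
Offset 16: leading byte 0xF0 = 11110000 → 4-byte char #7 = F0 9F 98 9B.
Offset 20: leading byte 0xED = 11101101 → 3-byte char #8 = ED 84 B9.
Offset 23: leading byte 0x53 = 01010011 → 1-byte char #9 = 53.
Leading byte 0x53 = 01010011 matches 0xxxxxxx → 1-byte sequence.
Byte 1: 0x53 = 01010011, payload 1010011 (7 bits).
Concatenate: 1010011 = 0x53 (7 bits → U+0053).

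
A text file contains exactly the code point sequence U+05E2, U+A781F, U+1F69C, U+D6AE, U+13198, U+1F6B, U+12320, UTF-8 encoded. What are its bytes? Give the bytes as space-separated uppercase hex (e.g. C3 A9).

U+05E2: 2-byte form → D7 A2.
U+A781F: 4-byte form → F2 A7 A0 9F.
U+1F69C: 4-byte form → F0 9F 9A 9C.
U+D6AE: 3-byte form → ED 9A AE.
U+13198: 4-byte form → F0 93 86 98.
U+1F6B: 3-byte form → E1 BD AB.
U+12320: 4-byte form → F0 92 8C A0.
Concatenated (24 bytes): D7 A2 F2 A7 A0 9F F0 9F 9A 9C ED 9A AE F0 93 86 98 E1 BD AB F0 92 8C A0.

D7 A2 F2 A7 A0 9F F0 9F 9A 9C ED 9A AE F0 93 86 98 E1 BD AB F0 92 8C A0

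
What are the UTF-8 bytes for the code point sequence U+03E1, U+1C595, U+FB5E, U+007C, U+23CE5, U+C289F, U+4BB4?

CF A1 F0 9C 96 95 EF AD 9E 7C F0 A3 B3 A5 F3 82 A2 9F E4 AE B4

U+03E1: 2-byte form → CF A1.
U+1C595: 4-byte form → F0 9C 96 95.
U+FB5E: 3-byte form → EF AD 9E.
U+007C: 1-byte form → 7C.
U+23CE5: 4-byte form → F0 A3 B3 A5.
U+C289F: 4-byte form → F3 82 A2 9F.
U+4BB4: 3-byte form → E4 AE B4.
Concatenated (21 bytes): CF A1 F0 9C 96 95 EF AD 9E 7C F0 A3 B3 A5 F3 82 A2 9F E4 AE B4.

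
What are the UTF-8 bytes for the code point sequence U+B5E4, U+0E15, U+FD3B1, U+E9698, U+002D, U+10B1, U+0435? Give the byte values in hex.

EB 97 A4 E0 B8 95 F3 BD 8E B1 F3 A9 9A 98 2D E1 82 B1 D0 B5

U+B5E4: 3-byte form → EB 97 A4.
U+0E15: 3-byte form → E0 B8 95.
U+FD3B1: 4-byte form → F3 BD 8E B1.
U+E9698: 4-byte form → F3 A9 9A 98.
U+002D: 1-byte form → 2D.
U+10B1: 3-byte form → E1 82 B1.
U+0435: 2-byte form → D0 B5.
Concatenated (20 bytes): EB 97 A4 E0 B8 95 F3 BD 8E B1 F3 A9 9A 98 2D E1 82 B1 D0 B5.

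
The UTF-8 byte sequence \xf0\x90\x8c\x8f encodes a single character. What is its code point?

U+1030F

Leading byte 0xF0 = 11110000 matches 11110xxx → 4-byte sequence.
Byte 1: 0xF0 = 11110000, payload 000 (3 bits).
Byte 2: 0x90 = 10010000 (10xxxxxx ✓), payload 010000.
Byte 3: 0x8C = 10001100 (10xxxxxx ✓), payload 001100.
Byte 4: 0x8F = 10001111 (10xxxxxx ✓), payload 001111.
Concatenate: 000010000001100001111 = 0x1030F (21 bits → U+1030F).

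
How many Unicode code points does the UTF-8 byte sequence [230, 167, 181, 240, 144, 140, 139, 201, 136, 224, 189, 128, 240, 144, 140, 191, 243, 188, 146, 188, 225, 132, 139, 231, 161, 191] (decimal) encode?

8

Byte at offset 0: 0xE6 = 11100110 → 3-byte char (#1). Advance 3.
Byte at offset 3: 0xF0 = 11110000 → 4-byte char (#2). Advance 4.
Byte at offset 7: 0xC9 = 11001001 → 2-byte char (#3). Advance 2.
Byte at offset 9: 0xE0 = 11100000 → 3-byte char (#4). Advance 3.
Byte at offset 12: 0xF0 = 11110000 → 4-byte char (#5). Advance 4.
Byte at offset 16: 0xF3 = 11110011 → 4-byte char (#6). Advance 4.
Byte at offset 20: 0xE1 = 11100001 → 3-byte char (#7). Advance 3.
Byte at offset 23: 0xE7 = 11100111 → 3-byte char (#8). Advance 3.
Reached end at offset 26 after 8 code points.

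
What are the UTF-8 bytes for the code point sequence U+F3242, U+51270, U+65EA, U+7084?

F3 B3 89 82 F1 91 89 B0 E6 97 AA E7 82 84

U+F3242: 4-byte form → F3 B3 89 82.
U+51270: 4-byte form → F1 91 89 B0.
U+65EA: 3-byte form → E6 97 AA.
U+7084: 3-byte form → E7 82 84.
Concatenated (14 bytes): F3 B3 89 82 F1 91 89 B0 E6 97 AA E7 82 84.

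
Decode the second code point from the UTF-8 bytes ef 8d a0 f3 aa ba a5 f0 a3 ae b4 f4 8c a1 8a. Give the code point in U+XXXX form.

U+EAEA5

Offset 0: leading byte 0xEF = 11101111 → 3-byte char #1 = EF 8D A0.
Offset 3: leading byte 0xF3 = 11110011 → 4-byte char #2 = F3 AA BA A5.
Leading byte 0xF3 = 11110011 matches 11110xxx → 4-byte sequence.
Byte 1: 0xF3 = 11110011, payload 011 (3 bits).
Byte 2: 0xAA = 10101010 (10xxxxxx ✓), payload 101010.
Byte 3: 0xBA = 10111010 (10xxxxxx ✓), payload 111010.
Byte 4: 0xA5 = 10100101 (10xxxxxx ✓), payload 100101.
Concatenate: 011101010111010100101 = 0xEAEA5 (21 bits → U+EAEA5).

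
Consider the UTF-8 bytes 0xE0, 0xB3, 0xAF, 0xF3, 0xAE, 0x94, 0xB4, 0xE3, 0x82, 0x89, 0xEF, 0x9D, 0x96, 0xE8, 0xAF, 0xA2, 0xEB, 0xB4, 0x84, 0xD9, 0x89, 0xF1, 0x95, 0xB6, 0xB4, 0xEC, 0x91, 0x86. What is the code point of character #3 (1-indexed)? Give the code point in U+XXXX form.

U+3089

Offset 0: leading byte 0xE0 = 11100000 → 3-byte char #1 = E0 B3 AF.
Offset 3: leading byte 0xF3 = 11110011 → 4-byte char #2 = F3 AE 94 B4.
Offset 7: leading byte 0xE3 = 11100011 → 3-byte char #3 = E3 82 89.
Leading byte 0xE3 = 11100011 matches 1110xxxx → 3-byte sequence.
Byte 1: 0xE3 = 11100011, payload 0011 (4 bits).
Byte 2: 0x82 = 10000010 (10xxxxxx ✓), payload 000010.
Byte 3: 0x89 = 10001001 (10xxxxxx ✓), payload 001001.
Concatenate: 0011000010001001 = 0x3089 (16 bits → U+3089).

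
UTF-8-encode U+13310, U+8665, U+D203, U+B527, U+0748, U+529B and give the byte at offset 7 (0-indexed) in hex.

0xED

U+13310 → 4-byte form F0 93 8C 90 at offsets 0–3.
U+8665 → 3-byte form E8 99 A5 at offsets 4–6.
U+D203 → 3-byte form ED 88 83 at offsets 7–9.
Offset 7 falls in char 3's range; it's byte 1 of ED 88 83 = 0xED.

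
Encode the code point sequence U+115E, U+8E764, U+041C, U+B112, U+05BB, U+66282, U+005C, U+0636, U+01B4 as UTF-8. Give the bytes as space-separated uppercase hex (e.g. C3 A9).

E1 85 9E F2 8E 9D A4 D0 9C EB 84 92 D6 BB F1 A6 8A 82 5C D8 B6 C6 B4

U+115E: 3-byte form → E1 85 9E.
U+8E764: 4-byte form → F2 8E 9D A4.
U+041C: 2-byte form → D0 9C.
U+B112: 3-byte form → EB 84 92.
U+05BB: 2-byte form → D6 BB.
U+66282: 4-byte form → F1 A6 8A 82.
U+005C: 1-byte form → 5C.
U+0636: 2-byte form → D8 B6.
U+01B4: 2-byte form → C6 B4.
Concatenated (23 bytes): E1 85 9E F2 8E 9D A4 D0 9C EB 84 92 D6 BB F1 A6 8A 82 5C D8 B6 C6 B4.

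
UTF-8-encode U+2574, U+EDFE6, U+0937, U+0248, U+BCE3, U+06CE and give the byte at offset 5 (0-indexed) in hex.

0xBF

U+2574 → 3-byte form E2 95 B4 at offsets 0–2.
U+EDFE6 → 4-byte form F3 AD BF A6 at offsets 3–6.
Offset 5 falls in char 2's range; it's byte 3 of F3 AD BF A6 = 0xBF.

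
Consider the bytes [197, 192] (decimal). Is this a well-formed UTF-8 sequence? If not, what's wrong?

invalid (non-continuation byte where continuation expected)

Leading byte 0xC5 = 11000101 → 2-byte form.
Byte 2 is 0xC0 = 11000000, which is not 10xxxxxx — expected a continuation byte.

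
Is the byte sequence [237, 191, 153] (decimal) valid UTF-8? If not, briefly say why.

invalid (encodes a surrogate (U+D800–U+DFFF))

Structurally a 3-byte sequence; payload = 0xDFD9.
But 0xDFD9 is in U+D800–U+DFFF, the surrogate range. Surrogates are not Unicode scalar values and are forbidden in UTF-8.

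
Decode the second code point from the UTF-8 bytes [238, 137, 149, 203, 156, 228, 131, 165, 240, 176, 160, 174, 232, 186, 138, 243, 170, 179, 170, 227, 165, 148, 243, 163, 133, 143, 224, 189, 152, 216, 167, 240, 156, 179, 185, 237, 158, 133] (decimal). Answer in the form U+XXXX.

Offset 0: leading byte 0xEE = 11101110 → 3-byte char #1 = EE 89 95.
Offset 3: leading byte 0xCB = 11001011 → 2-byte char #2 = CB 9C.
Leading byte 0xCB = 11001011 matches 110xxxxx → 2-byte sequence.
Byte 1: 0xCB = 11001011, payload 01011 (5 bits).
Byte 2: 0x9C = 10011100 (10xxxxxx ✓), payload 011100.
Concatenate: 01011011100 = 0x2DC (11 bits → U+02DC).

U+02DC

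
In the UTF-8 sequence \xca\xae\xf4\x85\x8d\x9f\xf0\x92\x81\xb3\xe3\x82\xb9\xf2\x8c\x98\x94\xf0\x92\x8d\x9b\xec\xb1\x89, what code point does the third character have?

U+12073

Offset 0: leading byte 0xCA = 11001010 → 2-byte char #1 = CA AE.
Offset 2: leading byte 0xF4 = 11110100 → 4-byte char #2 = F4 85 8D 9F.
Offset 6: leading byte 0xF0 = 11110000 → 4-byte char #3 = F0 92 81 B3.
Leading byte 0xF0 = 11110000 matches 11110xxx → 4-byte sequence.
Byte 1: 0xF0 = 11110000, payload 000 (3 bits).
Byte 2: 0x92 = 10010010 (10xxxxxx ✓), payload 010010.
Byte 3: 0x81 = 10000001 (10xxxxxx ✓), payload 000001.
Byte 4: 0xB3 = 10110011 (10xxxxxx ✓), payload 110011.
Concatenate: 000010010000001110011 = 0x12073 (21 bits → U+12073).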